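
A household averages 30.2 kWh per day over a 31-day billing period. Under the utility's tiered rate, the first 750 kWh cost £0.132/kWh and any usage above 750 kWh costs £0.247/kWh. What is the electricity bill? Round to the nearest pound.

£145

Usage = 30.2 kWh/day × 31 days = 936.2 kWh
First 750 kWh × £0.132 = £99.00
Remaining 186.2 kWh × £0.247 = £45.99
Total = £144.99 ≈ £145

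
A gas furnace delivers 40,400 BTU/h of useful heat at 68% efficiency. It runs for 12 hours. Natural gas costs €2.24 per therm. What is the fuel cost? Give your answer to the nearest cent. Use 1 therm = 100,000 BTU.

Heat delivered = 40,400 BTU/h × 12 h = 484,800 BTU
Gas input = 484,800 / 0.68 = 712,941 BTU
= 712,941 / 100,000 = 7.129 therm
Cost = 7.129 × €2.24/therm = €15.97

€15.97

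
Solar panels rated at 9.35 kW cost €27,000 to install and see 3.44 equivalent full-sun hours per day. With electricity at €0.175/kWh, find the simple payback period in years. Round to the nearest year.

13 years

Daily generation = 9.35 kW × 3.44 h = 32.16 kWh
Annual generation = 32.16 × 365 = 11740 kWh
Annual savings = 11740 × €0.175 = €2,054.48
Payback = €27,000 / €2,054.48 = 13.1 years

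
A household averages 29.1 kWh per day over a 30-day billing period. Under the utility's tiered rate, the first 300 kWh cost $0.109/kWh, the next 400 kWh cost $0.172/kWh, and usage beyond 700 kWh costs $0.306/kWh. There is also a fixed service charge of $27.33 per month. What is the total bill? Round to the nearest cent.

$181.77

Usage = 29.1 kWh/day × 30 days = 873 kWh
First 300 kWh × $0.109 = $32.70
Next 400 kWh × $0.172 = $68.80
Remaining 173 kWh × $0.306 = $52.94
Energy charge = $154.44; + service $27.33 = $181.77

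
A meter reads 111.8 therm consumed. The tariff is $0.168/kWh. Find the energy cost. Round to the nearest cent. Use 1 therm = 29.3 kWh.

111.8 therm × (29.3 kWh/therm) = 3,276 kWh
Cost = 3,276 kWh × $0.168/kWh = $550.32

$550.32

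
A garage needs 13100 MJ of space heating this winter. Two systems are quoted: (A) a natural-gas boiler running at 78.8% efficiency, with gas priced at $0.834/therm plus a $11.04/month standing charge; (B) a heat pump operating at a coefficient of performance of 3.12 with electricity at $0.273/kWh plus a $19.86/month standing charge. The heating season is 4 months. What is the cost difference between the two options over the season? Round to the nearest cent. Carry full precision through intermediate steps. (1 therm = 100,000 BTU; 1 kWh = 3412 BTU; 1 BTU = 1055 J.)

$222.29

Heat load = 13100 MJ = 13,100,000,000 J / 1055 = 12,417,062 BTU
Gas: input = 12,417,062 / 0.788 = 15,757,692 BTU = 157.6 therm → 157.6 × $0.834 = $131.42; + 4 × $11.04 standing = $175.58
Heat pump: 12,417,062 BTU / 3412 = 3,639 kWh heat; / 3.12 = 1,166 kWh in → × $0.273 = $318.43; + 4 × $19.86 standing = $397.87
Difference = |$175.58 − $397.87| = $222.29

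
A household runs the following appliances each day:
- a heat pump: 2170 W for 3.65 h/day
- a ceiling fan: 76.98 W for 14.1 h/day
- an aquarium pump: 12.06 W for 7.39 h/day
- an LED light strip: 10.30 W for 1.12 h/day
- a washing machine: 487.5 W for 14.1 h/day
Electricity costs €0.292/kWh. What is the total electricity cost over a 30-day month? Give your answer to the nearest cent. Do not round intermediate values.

heat pump: 2170 W × 3.65 h × 30 d = 237,615 Wh = 237.6 kWh
ceiling fan: 76.98 W × 14.1 h × 30 d = 32,563 Wh = 32.56 kWh
aquarium pump: 12.06 W × 7.39 h × 30 d = 2,674 Wh = 2.674 kWh
LED light strip: 10.30 W × 1.12 h × 30 d = 346 Wh = 0.3461 kWh
washing machine: 487.5 W × 14.1 h × 30 d = 206,212 Wh = 206.2 kWh
Total energy = 237.6 + 32.56 + 2.674 + 0.3461 + 206.2 = 479.4 kWh
Cost = 479.4 kWh × €0.292 = €139.99

€139.99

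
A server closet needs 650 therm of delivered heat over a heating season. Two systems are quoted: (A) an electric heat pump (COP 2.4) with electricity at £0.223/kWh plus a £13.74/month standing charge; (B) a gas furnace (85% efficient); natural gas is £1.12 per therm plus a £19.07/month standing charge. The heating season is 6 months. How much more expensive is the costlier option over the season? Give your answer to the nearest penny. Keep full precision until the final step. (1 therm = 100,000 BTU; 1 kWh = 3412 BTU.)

Heat load = 650 therm × 100,000 = 65,000,000 BTU
Gas: input = 65,000,000 / 0.85 = 76,470,588 BTU = 764.7 therm → 764.7 × £1.12 = £856.47; + 6 × £19.07 standing = £970.89
Heat pump: 65,000,000 BTU / 3412 = 19,050 kWh heat; / 2.4 = 7,938 kWh in → × £0.223 = £1,770.10; + 6 × £13.74 standing = £1,852.54
Difference = |£970.89 − £1,852.54| = £881.65

£881.65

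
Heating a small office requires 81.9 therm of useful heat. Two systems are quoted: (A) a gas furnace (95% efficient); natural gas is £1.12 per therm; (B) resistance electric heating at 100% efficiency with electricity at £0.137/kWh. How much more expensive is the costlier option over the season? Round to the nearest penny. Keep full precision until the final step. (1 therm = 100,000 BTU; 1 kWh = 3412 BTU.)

£232.29

Heat load = 81.9 therm × 100,000 = 8,190,000 BTU
Gas: input = 8,190,000 / 0.95 = 8,621,053 BTU = 86.21 therm → 86.21 × £1.12 = £96.56
Electric: 8,190,000 BTU / 3412 = 2,400 kWh → × £0.137 = £328.85
Difference = |£96.56 − £328.85| = £232.29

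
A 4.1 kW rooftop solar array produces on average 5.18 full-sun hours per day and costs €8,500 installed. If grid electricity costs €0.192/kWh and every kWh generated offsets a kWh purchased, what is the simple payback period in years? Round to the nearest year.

Daily generation = 4.1 kW × 5.18 h = 21.24 kWh
Annual generation = 21.24 × 365 = 7751.9 kWh
Annual savings = 7751.9 × €0.192 = €1,488.36
Payback = €8,500 / €1,488.36 = 5.71 years

6 years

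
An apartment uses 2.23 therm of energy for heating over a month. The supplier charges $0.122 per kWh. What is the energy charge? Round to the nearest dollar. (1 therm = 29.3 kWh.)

$8

2.23 therm × (29.3 kWh/therm) = 65.34 kWh
Cost = 65.34 kWh × $0.122/kWh = $7.97 ≈ $8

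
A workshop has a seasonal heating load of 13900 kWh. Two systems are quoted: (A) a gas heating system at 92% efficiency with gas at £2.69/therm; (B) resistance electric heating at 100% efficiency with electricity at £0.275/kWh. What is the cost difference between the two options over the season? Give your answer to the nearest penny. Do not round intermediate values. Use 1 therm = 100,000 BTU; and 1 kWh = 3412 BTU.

Heat load = 13900 kWh × 3412 = 47,426,800 BTU
Gas: input = 47,426,800 / 0.92 = 51,550,870 BTU = 515.5 therm → 515.5 × £2.69 = £1,386.72
Electric: 47,426,800 BTU / 3412 = 13,900 kWh → × £0.275 = £3,822.50
Difference = |£1,386.72 − £3,822.50| = £2,435.78

£2435.78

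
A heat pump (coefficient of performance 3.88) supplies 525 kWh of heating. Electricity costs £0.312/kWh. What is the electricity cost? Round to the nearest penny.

£42.22

Electrical input = 525 kWh / 3.88 = 135.3 kWh
Cost = 135.3 × £0.312/kWh = £42.22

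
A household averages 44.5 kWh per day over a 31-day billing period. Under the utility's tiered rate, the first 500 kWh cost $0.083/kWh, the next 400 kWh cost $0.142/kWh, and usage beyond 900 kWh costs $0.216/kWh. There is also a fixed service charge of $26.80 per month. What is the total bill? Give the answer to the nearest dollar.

Usage = 44.5 kWh/day × 31 days = 1379.5 kWh
First 500 kWh × $0.083 = $41.50
Next 400 kWh × $0.142 = $56.80
Remaining 479.5 kWh × $0.216 = $103.57
Energy charge = $201.87; + service $26.80 = $228.67 ≈ $229

$229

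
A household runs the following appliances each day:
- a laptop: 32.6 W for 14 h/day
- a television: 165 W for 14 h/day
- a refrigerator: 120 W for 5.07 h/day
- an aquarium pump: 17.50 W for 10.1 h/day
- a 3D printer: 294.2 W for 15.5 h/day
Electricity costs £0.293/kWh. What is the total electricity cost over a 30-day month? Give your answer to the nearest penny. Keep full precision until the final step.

£71.30

laptop: 32.6 W × 14 h × 30 d = 13,692 Wh = 13.69 kWh
television: 165 W × 14 h × 30 d = 69,300 Wh = 69.3 kWh
refrigerator: 120 W × 5.07 h × 30 d = 18,252 Wh = 18.25 kWh
aquarium pump: 17.50 W × 10.1 h × 30 d = 5,302 Wh = 5.303 kWh
3D printer: 294.2 W × 15.5 h × 30 d = 136,803 Wh = 136.8 kWh
Total energy = 13.69 + 69.3 + 18.25 + 5.303 + 136.8 = 243.3 kWh
Cost = 243.3 kWh × £0.293 = £71.30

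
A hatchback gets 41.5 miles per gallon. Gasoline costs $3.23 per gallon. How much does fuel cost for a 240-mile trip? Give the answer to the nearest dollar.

Fuel = 240 mi / 41.5 mpg = 5.783 gal
Cost = 5.783 gal × $3.23/gal = $18.68 ≈ $19

$19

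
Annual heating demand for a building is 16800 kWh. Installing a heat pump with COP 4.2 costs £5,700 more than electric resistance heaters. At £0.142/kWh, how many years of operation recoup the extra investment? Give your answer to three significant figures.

Resistance: 16800 kWh × £0.142 = £2,385.60/yr
Heat pump: 16800 / 4.2 = 4000 kWh in → × £0.142 = £568.00/yr
Annual savings = £1,817.60
Payback = £5,700 / £1,817.60 = 3.14 years

3.14 years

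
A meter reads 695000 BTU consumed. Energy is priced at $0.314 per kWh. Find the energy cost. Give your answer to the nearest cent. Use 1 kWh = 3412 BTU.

695000 BTU × (0.00029308 kWh/BTU) = 203.7 kWh
Cost = 203.7 kWh × $0.314/kWh = $63.96

$63.96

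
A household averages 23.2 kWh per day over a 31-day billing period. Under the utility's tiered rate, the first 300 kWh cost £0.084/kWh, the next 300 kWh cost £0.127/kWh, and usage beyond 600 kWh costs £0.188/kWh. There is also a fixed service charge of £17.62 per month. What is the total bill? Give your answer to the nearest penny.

£103.33

Usage = 23.2 kWh/day × 31 days = 719.2 kWh
First 300 kWh × £0.084 = £25.20
Next 300 kWh × £0.127 = £38.10
Remaining 119.2 kWh × £0.188 = £22.41
Energy charge = £85.71; + service £17.62 = £103.33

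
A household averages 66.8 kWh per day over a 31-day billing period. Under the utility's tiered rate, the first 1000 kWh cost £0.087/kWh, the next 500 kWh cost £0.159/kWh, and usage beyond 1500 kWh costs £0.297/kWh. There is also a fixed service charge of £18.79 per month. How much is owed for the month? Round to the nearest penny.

Usage = 66.8 kWh/day × 31 days = 2070.8 kWh
First 1000 kWh × £0.087 = £87.00
Next 500 kWh × £0.159 = £79.50
Remaining 570.8 kWh × £0.297 = £169.53
Energy charge = £336.03; + service £18.79 = £354.82

£354.82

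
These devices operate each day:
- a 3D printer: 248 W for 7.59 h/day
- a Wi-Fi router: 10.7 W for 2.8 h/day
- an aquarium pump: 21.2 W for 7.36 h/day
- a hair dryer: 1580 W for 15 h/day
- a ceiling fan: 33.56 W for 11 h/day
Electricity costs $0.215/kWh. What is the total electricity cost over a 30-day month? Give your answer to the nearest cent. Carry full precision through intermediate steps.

3D printer: 248 W × 7.59 h × 30 d = 56,470 Wh = 56.47 kWh
Wi-Fi router: 10.7 W × 2.8 h × 30 d = 899 Wh = 0.8988 kWh
aquarium pump: 21.2 W × 7.36 h × 30 d = 4,681 Wh = 4.681 kWh
hair dryer: 1580 W × 15 h × 30 d = 711,000 Wh = 711 kWh
ceiling fan: 33.56 W × 11 h × 30 d = 11,075 Wh = 11.07 kWh
Total energy = 56.47 + 0.8988 + 4.681 + 711 + 11.07 = 784.1 kWh
Cost = 784.1 kWh × $0.215 = $168.59

$168.59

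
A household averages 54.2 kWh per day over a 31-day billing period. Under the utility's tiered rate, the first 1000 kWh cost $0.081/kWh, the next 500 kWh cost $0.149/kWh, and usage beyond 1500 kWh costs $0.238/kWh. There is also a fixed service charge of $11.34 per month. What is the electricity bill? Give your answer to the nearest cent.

$209.73

Usage = 54.2 kWh/day × 31 days = 1680.2 kWh
First 1000 kWh × $0.081 = $81.00
Next 500 kWh × $0.149 = $74.50
Remaining 180.2 kWh × $0.238 = $42.89
Energy charge = $198.39; + service $11.34 = $209.73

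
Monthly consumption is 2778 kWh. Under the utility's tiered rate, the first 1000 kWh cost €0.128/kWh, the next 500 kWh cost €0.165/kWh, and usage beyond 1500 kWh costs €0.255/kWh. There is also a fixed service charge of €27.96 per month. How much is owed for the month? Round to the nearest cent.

First 1000 kWh × €0.128 = €128.00
Next 500 kWh × €0.165 = €82.50
Remaining 1278 kWh × €0.255 = €325.89
Energy charge = €536.39; + service €27.96 = €564.35

€564.35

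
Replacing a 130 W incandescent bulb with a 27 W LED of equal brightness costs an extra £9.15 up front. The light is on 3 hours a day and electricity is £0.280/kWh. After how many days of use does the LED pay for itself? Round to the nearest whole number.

Power saved = 130 − 27 = 103 W
Daily energy saved = 103 W × 3 h = 309 Wh = 0.309 kWh
Daily savings = 0.309 × £0.280 = £0.0865
Payback = £9.15 / £0.0865 per day = 105.8 days

106 days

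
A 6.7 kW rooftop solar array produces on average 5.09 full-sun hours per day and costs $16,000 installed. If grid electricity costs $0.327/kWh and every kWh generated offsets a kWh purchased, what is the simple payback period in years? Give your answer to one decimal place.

Daily generation = 6.7 kW × 5.09 h = 34.1 kWh
Annual generation = 34.1 × 365 = 12448 kWh
Annual savings = 12448 × $0.327 = $4,070.36
Payback = $16,000 / $4,070.36 = 3.93 years

3.9 years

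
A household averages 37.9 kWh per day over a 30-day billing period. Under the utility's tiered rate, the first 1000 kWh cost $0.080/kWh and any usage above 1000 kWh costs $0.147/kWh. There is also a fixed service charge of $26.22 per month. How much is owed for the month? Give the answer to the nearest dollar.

$126

Usage = 37.9 kWh/day × 30 days = 1137 kWh
First 1000 kWh × $0.080 = $80.00
Remaining 137 kWh × $0.147 = $20.14
Energy charge = $100.14; + service $26.22 = $126.36 ≈ $126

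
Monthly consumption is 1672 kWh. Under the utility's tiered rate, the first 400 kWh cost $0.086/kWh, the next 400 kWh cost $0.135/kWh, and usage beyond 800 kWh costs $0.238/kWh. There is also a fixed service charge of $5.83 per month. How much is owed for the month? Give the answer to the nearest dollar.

First 400 kWh × $0.086 = $34.40
Next 400 kWh × $0.135 = $54.00
Remaining 872 kWh × $0.238 = $207.54
Energy charge = $295.94; + service $5.83 = $301.77 ≈ $302

$302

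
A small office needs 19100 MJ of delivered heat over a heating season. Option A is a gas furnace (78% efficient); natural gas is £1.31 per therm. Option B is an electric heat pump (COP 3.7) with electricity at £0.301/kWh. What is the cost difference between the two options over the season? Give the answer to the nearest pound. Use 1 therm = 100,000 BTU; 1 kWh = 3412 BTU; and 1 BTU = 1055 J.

£128

Heat load = 19100 MJ = 19,100,000,000 J / 1055 = 18,104,265 BTU
Gas: input = 18,104,265 / 0.78 = 23,210,597 BTU = 232.1 therm → 232.1 × £1.31 = £304.06
Heat pump: 18,104,265 BTU / 3412 = 5,306 kWh heat; / 3.7 = 1,434 kWh in → × £0.301 = £431.65
Difference = |£304.06 − £431.65| = £127.60 ≈ £128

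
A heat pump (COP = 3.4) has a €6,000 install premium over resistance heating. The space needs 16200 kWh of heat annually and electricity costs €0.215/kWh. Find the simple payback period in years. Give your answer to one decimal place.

2.4 years

Resistance: 16200 kWh × €0.215 = €3,483.00/yr
Heat pump: 16200 / 3.4 = 4765 kWh in → × €0.215 = €1,024.41/yr
Annual savings = €2,458.59
Payback = €6,000 / €2,458.59 = 2.44 years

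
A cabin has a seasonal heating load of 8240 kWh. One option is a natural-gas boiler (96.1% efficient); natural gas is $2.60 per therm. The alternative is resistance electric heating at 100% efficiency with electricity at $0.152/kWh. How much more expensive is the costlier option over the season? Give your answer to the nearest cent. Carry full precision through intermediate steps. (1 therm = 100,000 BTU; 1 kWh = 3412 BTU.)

Heat load = 8240 kWh × 3412 = 28,114,880 BTU
Gas: input = 28,114,880 / 0.961 = 29,255,858 BTU = 292.6 therm → 292.6 × $2.60 = $760.65
Electric: 28,114,880 BTU / 3412 = 8,240 kWh → × $0.152 = $1,252.48
Difference = |$760.65 − $1,252.48| = $491.83

$491.83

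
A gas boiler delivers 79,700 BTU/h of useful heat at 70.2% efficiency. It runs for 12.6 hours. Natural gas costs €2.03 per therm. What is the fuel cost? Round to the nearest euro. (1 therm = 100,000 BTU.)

€29

Heat delivered = 79,700 BTU/h × 12.6 h = 1,004,220 BTU
Gas input = 1,004,220 / 0.702 = 1,430,513 BTU
= 1,430,513 / 100,000 = 14.31 therm
Cost = 14.31 × €2.03/therm = €29.04 ≈ €29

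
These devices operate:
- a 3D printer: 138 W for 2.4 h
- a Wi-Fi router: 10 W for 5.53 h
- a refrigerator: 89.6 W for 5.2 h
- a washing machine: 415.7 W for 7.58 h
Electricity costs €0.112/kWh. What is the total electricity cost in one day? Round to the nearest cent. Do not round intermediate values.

€0.45

3D printer: 138 W × 2.4 h = 331 Wh = 0.3312 kWh
Wi-Fi router: 10 W × 5.53 h = 55 Wh = 0.0553 kWh
refrigerator: 89.6 W × 5.2 h = 466 Wh = 0.4659 kWh
washing machine: 415.7 W × 7.58 h = 3,151 Wh = 3.151 kWh
Total energy = 0.3312 + 0.0553 + 0.4659 + 3.151 = 4.003 kWh
Cost = 4.003 kWh × €0.112 = €0.45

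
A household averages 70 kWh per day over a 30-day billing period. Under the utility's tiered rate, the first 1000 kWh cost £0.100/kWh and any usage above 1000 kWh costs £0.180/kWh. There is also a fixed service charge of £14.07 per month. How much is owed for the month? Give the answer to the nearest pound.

£312

Usage = 70 kWh/day × 30 days = 2100 kWh
First 1000 kWh × £0.100 = £100.00
Remaining 1100 kWh × £0.180 = £198.00
Energy charge = £298.00; + service £14.07 = £312.07 ≈ £312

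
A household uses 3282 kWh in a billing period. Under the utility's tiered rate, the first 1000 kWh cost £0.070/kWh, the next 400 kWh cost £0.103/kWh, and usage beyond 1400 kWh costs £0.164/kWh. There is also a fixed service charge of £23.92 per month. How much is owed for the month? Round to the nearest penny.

First 1000 kWh × £0.070 = £70.00
Next 400 kWh × £0.103 = £41.20
Remaining 1882 kWh × £0.164 = £308.65
Energy charge = £419.85; + service £23.92 = £443.77

£443.77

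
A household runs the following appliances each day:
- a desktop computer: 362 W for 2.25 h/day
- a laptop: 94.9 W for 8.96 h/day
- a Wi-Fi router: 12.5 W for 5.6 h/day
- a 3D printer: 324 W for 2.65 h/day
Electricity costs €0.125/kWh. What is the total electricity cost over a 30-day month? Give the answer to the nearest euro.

€10

desktop computer: 362 W × 2.25 h × 30 d = 24,435 Wh = 24.43 kWh
laptop: 94.9 W × 8.96 h × 30 d = 25,509 Wh = 25.51 kWh
Wi-Fi router: 12.5 W × 5.6 h × 30 d = 2,100 Wh = 2.1 kWh
3D printer: 324 W × 2.65 h × 30 d = 25,758 Wh = 25.76 kWh
Total energy = 24.43 + 25.51 + 2.1 + 25.76 = 77.8 kWh
Cost = 77.8 kWh × €0.125 = €9.73 ≈ €10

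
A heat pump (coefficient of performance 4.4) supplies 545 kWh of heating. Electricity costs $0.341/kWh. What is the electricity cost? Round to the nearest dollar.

Electrical input = 545 kWh / 4.4 = 123.9 kWh
Cost = 123.9 × $0.341/kWh = $42.24 ≈ $42

$42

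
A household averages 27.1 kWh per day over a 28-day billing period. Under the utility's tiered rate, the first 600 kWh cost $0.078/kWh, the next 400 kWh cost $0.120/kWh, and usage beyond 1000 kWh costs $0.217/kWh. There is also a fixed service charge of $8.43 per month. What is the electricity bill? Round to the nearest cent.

$74.29

Usage = 27.1 kWh/day × 28 days = 758.8 kWh
First 600 kWh × $0.078 = $46.80
Next 158.8 kWh × $0.120 = $19.06
Remaining tier: 0 kWh (not reached)
Energy charge = $65.86; + service $8.43 = $74.29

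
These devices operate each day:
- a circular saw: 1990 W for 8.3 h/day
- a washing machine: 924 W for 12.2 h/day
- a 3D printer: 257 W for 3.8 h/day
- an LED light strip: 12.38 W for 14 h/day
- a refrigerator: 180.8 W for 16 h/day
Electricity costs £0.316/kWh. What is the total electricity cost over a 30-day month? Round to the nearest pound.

£302

circular saw: 1990 W × 8.3 h × 30 d = 495,510 Wh = 495.5 kWh
washing machine: 924 W × 12.2 h × 30 d = 338,184 Wh = 338.2 kWh
3D printer: 257 W × 3.8 h × 30 d = 29,298 Wh = 29.3 kWh
LED light strip: 12.38 W × 14 h × 30 d = 5,200 Wh = 5.2 kWh
refrigerator: 180.8 W × 16 h × 30 d = 86,784 Wh = 86.78 kWh
Total energy = 495.5 + 338.2 + 29.3 + 5.2 + 86.78 = 955 kWh
Cost = 955 kWh × £0.316 = £301.77 ≈ £302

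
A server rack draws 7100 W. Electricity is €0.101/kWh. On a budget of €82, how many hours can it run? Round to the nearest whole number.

114 h

Energy budget = €82 / €0.101 per kWh = 811.9 kWh = 811,881 Wh
Runtime = 811,881 Wh / 7100 W = 114.3 h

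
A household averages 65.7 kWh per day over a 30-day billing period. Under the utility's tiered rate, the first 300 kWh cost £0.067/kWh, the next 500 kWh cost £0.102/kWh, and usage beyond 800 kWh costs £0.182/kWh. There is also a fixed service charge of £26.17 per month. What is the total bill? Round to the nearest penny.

Usage = 65.7 kWh/day × 30 days = 1971 kWh
First 300 kWh × £0.067 = £20.10
Next 500 kWh × £0.102 = £51.00
Remaining 1171 kWh × £0.182 = £213.12
Energy charge = £284.22; + service £26.17 = £310.39

£310.39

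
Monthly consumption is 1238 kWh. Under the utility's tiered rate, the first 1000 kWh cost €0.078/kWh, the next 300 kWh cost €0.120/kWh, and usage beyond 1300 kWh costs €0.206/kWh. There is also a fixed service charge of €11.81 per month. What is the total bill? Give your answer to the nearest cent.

€118.37

First 1000 kWh × €0.078 = €78.00
Next 238 kWh × €0.120 = €28.56
Remaining tier: 0 kWh (not reached)
Energy charge = €106.56; + service €11.81 = €118.37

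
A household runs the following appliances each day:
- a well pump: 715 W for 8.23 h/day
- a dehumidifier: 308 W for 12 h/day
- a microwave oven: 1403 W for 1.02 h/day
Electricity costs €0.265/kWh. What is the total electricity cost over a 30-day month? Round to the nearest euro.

well pump: 715 W × 8.23 h × 30 d = 176,534 Wh = 176.5 kWh
dehumidifier: 308 W × 12 h × 30 d = 110,880 Wh = 110.9 kWh
microwave oven: 1403 W × 1.02 h × 30 d = 42,932 Wh = 42.93 kWh
Total energy = 176.5 + 110.9 + 42.93 = 330.3 kWh
Cost = 330.3 kWh × €0.265 = €87.54 ≈ €88

€88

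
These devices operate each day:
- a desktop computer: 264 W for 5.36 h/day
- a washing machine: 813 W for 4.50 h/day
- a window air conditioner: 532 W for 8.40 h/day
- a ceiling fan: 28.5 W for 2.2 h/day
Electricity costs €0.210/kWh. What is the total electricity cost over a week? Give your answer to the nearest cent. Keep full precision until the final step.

€14.12

desktop computer: 264 W × 5.36 h × 7 d = 9,905 Wh = 9.905 kWh
washing machine: 813 W × 4.50 h × 7 d = 25,610 Wh = 25.61 kWh
window air conditioner: 532 W × 8.40 h × 7 d = 31,282 Wh = 31.28 kWh
ceiling fan: 28.5 W × 2.2 h × 7 d = 439 Wh = 0.4389 kWh
Total energy = 9.905 + 25.61 + 31.28 + 0.4389 = 67.24 kWh
Cost = 67.24 kWh × €0.210 = €14.12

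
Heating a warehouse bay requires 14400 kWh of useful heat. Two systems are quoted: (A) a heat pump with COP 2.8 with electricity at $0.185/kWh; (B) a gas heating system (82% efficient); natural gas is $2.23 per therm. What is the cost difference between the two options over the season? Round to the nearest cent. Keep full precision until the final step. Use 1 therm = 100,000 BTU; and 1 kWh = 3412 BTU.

$384.74

Heat load = 14400 kWh × 3412 = 49,132,800 BTU
Gas: input = 49,132,800 / 0.820 = 59,918,049 BTU = 599.2 therm → 599.2 × $2.23 = $1,336.17
Heat pump: 49,132,800 BTU / 3412 = 14,400 kWh heat; / 2.8 = 5,143 kWh in → × $0.185 = $951.43
Difference = |$1,336.17 − $951.43| = $384.74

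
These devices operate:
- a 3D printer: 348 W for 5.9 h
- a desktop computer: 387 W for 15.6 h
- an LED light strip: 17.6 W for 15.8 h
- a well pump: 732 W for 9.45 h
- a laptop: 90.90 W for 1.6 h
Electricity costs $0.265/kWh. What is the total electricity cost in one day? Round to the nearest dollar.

3D printer: 348 W × 5.9 h = 2,053 Wh = 2.053 kWh
desktop computer: 387 W × 15.6 h = 6,037 Wh = 6.037 kWh
LED light strip: 17.6 W × 15.8 h = 278 Wh = 0.2781 kWh
well pump: 732 W × 9.45 h = 6,917 Wh = 6.917 kWh
laptop: 90.90 W × 1.6 h = 145 Wh = 0.1454 kWh
Total energy = 2.053 + 6.037 + 0.2781 + 6.917 + 0.1454 = 15.43 kWh
Cost = 15.43 kWh × $0.265 = $4.09 ≈ $4

$4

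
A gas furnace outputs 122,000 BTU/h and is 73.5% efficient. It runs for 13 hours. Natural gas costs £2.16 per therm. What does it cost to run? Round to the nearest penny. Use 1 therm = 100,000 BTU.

£46.61

Heat delivered = 122,000 BTU/h × 13 h = 1,586,000 BTU
Gas input = 1,586,000 / 0.735 = 2,157,823 BTU
= 2,157,823 / 100,000 = 21.58 therm
Cost = 21.58 × £2.16/therm = £46.61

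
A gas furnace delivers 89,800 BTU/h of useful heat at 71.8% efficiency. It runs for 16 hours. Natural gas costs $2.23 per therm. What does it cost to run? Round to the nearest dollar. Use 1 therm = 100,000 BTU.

$45

Heat delivered = 89,800 BTU/h × 16 h = 1,436,800 BTU
Gas input = 1,436,800 / 0.718 = 2,001,114 BTU
= 2,001,114 / 100,000 = 20.01 therm
Cost = 20.01 × $2.23/therm = $44.62 ≈ $45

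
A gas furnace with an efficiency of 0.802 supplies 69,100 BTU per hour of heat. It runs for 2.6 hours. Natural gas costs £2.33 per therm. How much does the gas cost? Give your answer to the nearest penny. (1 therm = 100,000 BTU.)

£5.22

Heat delivered = 69,100 BTU/h × 2.6 h = 179,660 BTU
Gas input = 179,660 / 0.802 = 224,015 BTU
= 224,015 / 100,000 = 2.24 therm
Cost = 2.24 × £2.33/therm = £5.22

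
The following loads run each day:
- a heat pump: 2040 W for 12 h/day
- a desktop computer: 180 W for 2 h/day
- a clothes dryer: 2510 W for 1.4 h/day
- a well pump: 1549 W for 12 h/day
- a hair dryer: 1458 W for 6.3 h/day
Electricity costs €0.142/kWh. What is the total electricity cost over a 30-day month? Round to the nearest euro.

€239

heat pump: 2040 W × 12 h × 30 d = 734,400 Wh = 734.4 kWh
desktop computer: 180 W × 2 h × 30 d = 10,800 Wh = 10.8 kWh
clothes dryer: 2510 W × 1.4 h × 30 d = 105,420 Wh = 105.4 kWh
well pump: 1549 W × 12 h × 30 d = 557,640 Wh = 557.6 kWh
hair dryer: 1458 W × 6.3 h × 30 d = 275,562 Wh = 275.6 kWh
Total energy = 734.4 + 10.8 + 105.4 + 557.6 + 275.6 = 1,684 kWh
Cost = 1,684 kWh × €0.142 = €239.10 ≈ €239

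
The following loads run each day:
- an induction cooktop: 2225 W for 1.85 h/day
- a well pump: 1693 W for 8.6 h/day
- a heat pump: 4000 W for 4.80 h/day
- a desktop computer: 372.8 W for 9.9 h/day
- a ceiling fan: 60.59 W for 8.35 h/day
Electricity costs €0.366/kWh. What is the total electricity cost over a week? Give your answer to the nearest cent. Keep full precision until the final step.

€107.79

induction cooktop: 2225 W × 1.85 h × 7 d = 28,814 Wh = 28.81 kWh
well pump: 1693 W × 8.6 h × 7 d = 101,919 Wh = 101.9 kWh
heat pump: 4000 W × 4.80 h × 7 d = 134,400 Wh = 134.4 kWh
desktop computer: 372.8 W × 9.9 h × 7 d = 25,835 Wh = 25.84 kWh
ceiling fan: 60.59 W × 8.35 h × 7 d = 3,541 Wh = 3.541 kWh
Total energy = 28.81 + 101.9 + 134.4 + 25.84 + 3.541 = 294.5 kWh
Cost = 294.5 kWh × €0.366 = €107.79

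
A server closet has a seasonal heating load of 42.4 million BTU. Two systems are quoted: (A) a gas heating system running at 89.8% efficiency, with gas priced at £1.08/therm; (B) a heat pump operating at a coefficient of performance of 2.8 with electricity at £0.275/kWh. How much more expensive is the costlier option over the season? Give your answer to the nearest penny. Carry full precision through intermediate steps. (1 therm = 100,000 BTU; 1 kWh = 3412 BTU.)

Heat load = 42.4 × 10⁶ BTU = 42,400,000 BTU
Gas: input = 42,400,000 / 0.898 = 47,216,036 BTU = 472.2 therm → 472.2 × £1.08 = £509.93
Heat pump: 42,400,000 BTU / 3412 = 12,430 kWh heat; / 2.8 = 4,438 kWh in → × £0.275 = £1,220.48
Difference = |£509.93 − £1,220.48| = £710.55

£710.55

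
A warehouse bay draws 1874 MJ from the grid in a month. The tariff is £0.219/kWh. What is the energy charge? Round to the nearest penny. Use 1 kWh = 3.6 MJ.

£114.00

1874 MJ × (0.27778 kWh/MJ) = 520.6 kWh
Cost = 520.6 kWh × £0.219/kWh = £114.00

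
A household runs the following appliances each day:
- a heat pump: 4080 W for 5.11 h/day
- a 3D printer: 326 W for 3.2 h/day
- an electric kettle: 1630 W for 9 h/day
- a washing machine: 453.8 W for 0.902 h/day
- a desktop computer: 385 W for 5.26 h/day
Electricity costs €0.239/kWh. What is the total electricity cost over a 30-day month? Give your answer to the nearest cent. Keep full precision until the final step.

heat pump: 4080 W × 5.11 h × 30 d = 625,464 Wh = 625.5 kWh
3D printer: 326 W × 3.2 h × 30 d = 31,296 Wh = 31.3 kWh
electric kettle: 1630 W × 9 h × 30 d = 440,100 Wh = 440.1 kWh
washing machine: 453.8 W × 0.902 h × 30 d = 12,280 Wh = 12.28 kWh
desktop computer: 385 W × 5.26 h × 30 d = 60,753 Wh = 60.75 kWh
Total energy = 625.5 + 31.3 + 440.1 + 12.28 + 60.75 = 1,170 kWh
Cost = 1,170 kWh × €0.239 = €279.60

€279.60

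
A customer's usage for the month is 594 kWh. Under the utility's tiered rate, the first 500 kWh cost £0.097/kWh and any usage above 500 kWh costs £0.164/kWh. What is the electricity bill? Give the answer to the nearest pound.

£64

First 500 kWh × £0.097 = £48.50
Remaining 94 kWh × £0.164 = £15.42
Total = £63.92 ≈ £64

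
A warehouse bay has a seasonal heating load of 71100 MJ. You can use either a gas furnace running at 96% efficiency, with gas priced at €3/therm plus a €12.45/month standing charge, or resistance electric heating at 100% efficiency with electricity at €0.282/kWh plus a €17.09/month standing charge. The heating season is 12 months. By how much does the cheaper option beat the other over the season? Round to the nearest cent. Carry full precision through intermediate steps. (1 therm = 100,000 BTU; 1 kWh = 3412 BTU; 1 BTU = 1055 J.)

€3519.66

Heat load = 71100 MJ = 71,100,000,000 J / 1055 = 67,393,365 BTU
Gas: input = 67,393,365 / 0.96 = 70,201,422 BTU = 702 therm → 702 × €3 = €2,106.04; + 12 × €12.45 standing = €2,255.44
Electric: 67,393,365 BTU / 3412 = 19,750 kWh → × €0.282 = €5,570.03; + 12 × €17.09 standing = €5,775.11
Difference = |€2,255.44 − €5,775.11| = €3,519.66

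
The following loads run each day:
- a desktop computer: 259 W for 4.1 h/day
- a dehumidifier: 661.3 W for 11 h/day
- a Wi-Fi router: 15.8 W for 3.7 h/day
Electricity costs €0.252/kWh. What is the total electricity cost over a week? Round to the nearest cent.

€14.81

desktop computer: 259 W × 4.1 h × 7 d = 7,433 Wh = 7.433 kWh
dehumidifier: 661.3 W × 11 h × 7 d = 50,920 Wh = 50.92 kWh
Wi-Fi router: 15.8 W × 3.7 h × 7 d = 409 Wh = 0.4092 kWh
Total energy = 7.433 + 50.92 + 0.4092 = 58.76 kWh
Cost = 58.76 kWh × €0.252 = €14.81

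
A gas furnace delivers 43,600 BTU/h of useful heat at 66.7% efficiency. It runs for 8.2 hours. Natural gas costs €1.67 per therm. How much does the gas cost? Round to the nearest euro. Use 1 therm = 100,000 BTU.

Heat delivered = 43,600 BTU/h × 8.2 h = 357,520 BTU
Gas input = 357,520 / 0.667 = 536,012 BTU
= 536,012 / 100,000 = 5.36 therm
Cost = 5.36 × €1.67/therm = €8.95 ≈ €9

€9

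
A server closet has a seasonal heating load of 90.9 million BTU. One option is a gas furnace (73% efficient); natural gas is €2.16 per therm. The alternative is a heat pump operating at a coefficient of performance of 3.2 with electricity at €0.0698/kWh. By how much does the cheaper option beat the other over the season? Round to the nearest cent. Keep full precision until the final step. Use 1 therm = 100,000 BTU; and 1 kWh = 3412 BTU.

€2108.53

Heat load = 90.9 × 10⁶ BTU = 90,900,000 BTU
Gas: input = 90,900,000 / 0.730 = 124,520,548 BTU = 1,245 therm → 1,245 × €2.16 = €2,689.64
Heat pump: 90,900,000 BTU / 3412 = 26,640 kWh heat; / 3.2 = 8,325 kWh in → × €0.0698 = €581.11
Difference = |€2,689.64 − €581.11| = €2,108.53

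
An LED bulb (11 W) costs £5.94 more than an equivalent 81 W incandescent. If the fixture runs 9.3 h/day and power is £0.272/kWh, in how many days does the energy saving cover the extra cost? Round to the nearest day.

Power saved = 81 − 11 = 70 W
Daily energy saved = 70 W × 9.3 h = 651 Wh = 0.651 kWh
Daily savings = 0.651 × £0.272 = £0.1771
Payback = £5.94 / £0.1771 per day = 33.55 days

34 days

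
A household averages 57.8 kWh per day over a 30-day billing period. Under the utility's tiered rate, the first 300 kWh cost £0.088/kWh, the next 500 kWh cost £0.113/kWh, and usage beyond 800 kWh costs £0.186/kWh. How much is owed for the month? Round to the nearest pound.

£257

Usage = 57.8 kWh/day × 30 days = 1734 kWh
First 300 kWh × £0.088 = £26.40
Next 500 kWh × £0.113 = £56.50
Remaining 934 kWh × £0.186 = £173.72
Total = £256.62 ≈ £257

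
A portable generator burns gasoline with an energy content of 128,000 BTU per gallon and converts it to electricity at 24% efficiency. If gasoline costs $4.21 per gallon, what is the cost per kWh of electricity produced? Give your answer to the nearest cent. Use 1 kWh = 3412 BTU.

Electrical output per gallon = 128,000 BTU × 0.24 / 3412 BTU/kWh = 9.004 kWh
Cost per kWh = $4.21 / 9.004 kWh = $0.468

$0.47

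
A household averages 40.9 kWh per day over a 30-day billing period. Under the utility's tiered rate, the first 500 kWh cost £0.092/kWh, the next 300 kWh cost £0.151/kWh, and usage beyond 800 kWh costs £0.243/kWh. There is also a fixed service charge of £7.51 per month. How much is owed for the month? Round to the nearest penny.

Usage = 40.9 kWh/day × 30 days = 1227 kWh
First 500 kWh × £0.092 = £46.00
Next 300 kWh × £0.151 = £45.30
Remaining 427 kWh × £0.243 = £103.76
Energy charge = £195.06; + service £7.51 = £202.57

£202.57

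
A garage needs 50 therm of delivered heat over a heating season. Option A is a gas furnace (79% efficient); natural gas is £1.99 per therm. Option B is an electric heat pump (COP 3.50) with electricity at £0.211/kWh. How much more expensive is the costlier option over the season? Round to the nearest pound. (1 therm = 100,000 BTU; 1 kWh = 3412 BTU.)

Heat load = 50 therm × 100,000 = 5,000,000 BTU
Gas: input = 5,000,000 / 0.79 = 6,329,114 BTU = 63.29 therm → 63.29 × £1.99 = £125.95
Heat pump: 5,000,000 BTU / 3412 = 1,465 kWh heat; / 3.50 = 418.7 kWh in → × £0.211 = £88.34
Difference = |£125.95 − £88.34| = £37.61 ≈ £38

£38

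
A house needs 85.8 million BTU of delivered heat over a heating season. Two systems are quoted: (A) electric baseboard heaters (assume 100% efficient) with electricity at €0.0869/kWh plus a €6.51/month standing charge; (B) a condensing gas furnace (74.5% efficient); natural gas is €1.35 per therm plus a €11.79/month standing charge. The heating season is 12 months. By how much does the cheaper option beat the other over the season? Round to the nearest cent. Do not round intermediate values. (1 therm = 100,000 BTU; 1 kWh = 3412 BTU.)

€567.11

Heat load = 85.8 × 10⁶ BTU = 85,800,000 BTU
Gas: input = 85,800,000 / 0.745 = 115,167,785 BTU = 1,152 therm → 1,152 × €1.35 = €1,554.77; + 12 × €11.79 standing = €1,696.25
Electric: 85,800,000 BTU / 3412 = 25,150 kWh → × €0.0869 = €2,185.23; + 12 × €6.51 standing = €2,263.35
Difference = |€1,696.25 − €2,263.35| = €567.11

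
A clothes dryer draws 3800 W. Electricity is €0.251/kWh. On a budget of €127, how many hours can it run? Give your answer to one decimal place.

Energy budget = €127 / €0.251 per kWh = 506 kWh = 505,976 Wh
Runtime = 505,976 Wh / 3800 W = 133.2 h

133.2 h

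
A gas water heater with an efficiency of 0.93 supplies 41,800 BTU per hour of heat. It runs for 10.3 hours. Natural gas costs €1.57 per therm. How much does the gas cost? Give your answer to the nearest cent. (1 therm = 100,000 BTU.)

€7.27

Heat delivered = 41,800 BTU/h × 10.3 h = 430,540 BTU
Gas input = 430,540 / 0.93 = 462,946 BTU
= 462,946 / 100,000 = 4.629 therm
Cost = 4.629 × €1.57/therm = €7.27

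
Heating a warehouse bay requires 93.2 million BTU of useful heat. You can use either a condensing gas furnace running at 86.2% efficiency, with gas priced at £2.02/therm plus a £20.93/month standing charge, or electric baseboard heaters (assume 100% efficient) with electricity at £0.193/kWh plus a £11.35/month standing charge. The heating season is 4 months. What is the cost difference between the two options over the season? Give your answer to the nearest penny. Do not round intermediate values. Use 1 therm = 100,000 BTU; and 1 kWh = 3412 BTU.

Heat load = 93.2 × 10⁶ BTU = 93,200,000 BTU
Gas: input = 93,200,000 / 0.862 = 108,120,650 BTU = 1,081 therm → 1,081 × £2.02 = £2,184.04; + 4 × £20.93 standing = £2,267.76
Electric: 93,200,000 BTU / 3412 = 27,320 kWh → × £0.193 = £5,271.86; + 4 × £11.35 standing = £5,317.26
Difference = |£2,267.76 − £5,317.26| = £3,049.51

£3049.51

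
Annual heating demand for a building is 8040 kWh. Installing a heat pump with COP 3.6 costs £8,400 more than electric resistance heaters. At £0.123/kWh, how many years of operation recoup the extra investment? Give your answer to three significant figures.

Resistance: 8040 kWh × £0.123 = £988.92/yr
Heat pump: 8040 / 3.6 = 2233 kWh in → × £0.123 = £274.70/yr
Annual savings = £714.22
Payback = £8,400 / £714.22 = 11.8 years

11.8 years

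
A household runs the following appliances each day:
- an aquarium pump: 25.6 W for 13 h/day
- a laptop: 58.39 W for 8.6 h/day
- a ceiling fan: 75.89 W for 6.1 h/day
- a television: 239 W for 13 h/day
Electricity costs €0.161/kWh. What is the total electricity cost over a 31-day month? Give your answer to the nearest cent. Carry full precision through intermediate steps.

€21.98

aquarium pump: 25.6 W × 13 h × 31 d = 10,317 Wh = 10.32 kWh
laptop: 58.39 W × 8.6 h × 31 d = 15,567 Wh = 15.57 kWh
ceiling fan: 75.89 W × 6.1 h × 31 d = 14,351 Wh = 14.35 kWh
television: 239 W × 13 h × 31 d = 96,317 Wh = 96.32 kWh
Total energy = 10.32 + 15.57 + 14.35 + 96.32 = 136.6 kWh
Cost = 136.6 kWh × €0.161 = €21.98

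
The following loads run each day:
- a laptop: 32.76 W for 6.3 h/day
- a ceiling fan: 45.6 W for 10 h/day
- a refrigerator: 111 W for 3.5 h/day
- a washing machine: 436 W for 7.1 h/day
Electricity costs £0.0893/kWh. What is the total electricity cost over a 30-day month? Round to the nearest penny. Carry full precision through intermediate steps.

laptop: 32.76 W × 6.3 h × 30 d = 6,192 Wh = 6.192 kWh
ceiling fan: 45.6 W × 10 h × 30 d = 13,680 Wh = 13.68 kWh
refrigerator: 111 W × 3.5 h × 30 d = 11,655 Wh = 11.65 kWh
washing machine: 436 W × 7.1 h × 30 d = 92,868 Wh = 92.87 kWh
Total energy = 6.192 + 13.68 + 11.65 + 92.87 = 124.4 kWh
Cost = 124.4 kWh × £0.0893 = £11.11

£11.11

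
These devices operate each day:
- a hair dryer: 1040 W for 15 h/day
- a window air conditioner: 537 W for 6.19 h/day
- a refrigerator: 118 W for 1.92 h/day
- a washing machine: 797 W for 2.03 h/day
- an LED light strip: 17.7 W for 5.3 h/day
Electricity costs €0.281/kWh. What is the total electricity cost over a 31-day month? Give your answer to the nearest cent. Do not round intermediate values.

€181.73

hair dryer: 1040 W × 15 h × 31 d = 483,600 Wh = 483.6 kWh
window air conditioner: 537 W × 6.19 h × 31 d = 103,045 Wh = 103 kWh
refrigerator: 118 W × 1.92 h × 31 d = 7,023 Wh = 7.023 kWh
washing machine: 797 W × 2.03 h × 31 d = 50,155 Wh = 50.16 kWh
LED light strip: 17.7 W × 5.3 h × 31 d = 2,908 Wh = 2.908 kWh
Total energy = 483.6 + 103 + 7.023 + 50.16 + 2.908 = 646.7 kWh
Cost = 646.7 kWh × €0.281 = €181.73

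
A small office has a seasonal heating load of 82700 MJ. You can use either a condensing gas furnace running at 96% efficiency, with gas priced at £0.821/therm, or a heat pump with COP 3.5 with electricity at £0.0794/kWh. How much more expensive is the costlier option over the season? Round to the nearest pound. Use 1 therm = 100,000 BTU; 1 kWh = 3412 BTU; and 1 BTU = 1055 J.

£149

Heat load = 82700 MJ = 82,700,000,000 J / 1055 = 78,388,626 BTU
Gas: input = 78,388,626 / 0.960 = 81,654,818 BTU = 816.5 therm → 816.5 × £0.821 = £670.39
Heat pump: 78,388,626 BTU / 3412 = 22,970 kWh heat; / 3.5 = 6,564 kWh in → × £0.0794 = £521.19
Difference = |£670.39 − £521.19| = £149.20 ≈ £149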